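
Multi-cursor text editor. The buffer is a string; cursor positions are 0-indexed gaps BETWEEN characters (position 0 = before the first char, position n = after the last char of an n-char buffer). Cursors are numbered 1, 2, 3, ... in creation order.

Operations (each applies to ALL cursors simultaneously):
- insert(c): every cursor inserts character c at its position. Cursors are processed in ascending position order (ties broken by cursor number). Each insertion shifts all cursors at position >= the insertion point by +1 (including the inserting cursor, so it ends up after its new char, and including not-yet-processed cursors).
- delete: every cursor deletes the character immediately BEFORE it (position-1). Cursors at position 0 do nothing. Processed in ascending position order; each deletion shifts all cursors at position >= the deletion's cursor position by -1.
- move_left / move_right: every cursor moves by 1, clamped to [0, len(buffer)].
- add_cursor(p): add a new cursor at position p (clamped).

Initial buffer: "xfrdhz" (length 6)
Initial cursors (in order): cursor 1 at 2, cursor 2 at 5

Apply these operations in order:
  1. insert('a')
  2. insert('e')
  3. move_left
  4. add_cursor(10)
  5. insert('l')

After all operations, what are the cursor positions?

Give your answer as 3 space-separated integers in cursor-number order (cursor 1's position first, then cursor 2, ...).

Answer: 4 10 13

Derivation:
After op 1 (insert('a')): buffer="xfardhaz" (len 8), cursors c1@3 c2@7, authorship ..1...2.
After op 2 (insert('e')): buffer="xfaerdhaez" (len 10), cursors c1@4 c2@9, authorship ..11...22.
After op 3 (move_left): buffer="xfaerdhaez" (len 10), cursors c1@3 c2@8, authorship ..11...22.
After op 4 (add_cursor(10)): buffer="xfaerdhaez" (len 10), cursors c1@3 c2@8 c3@10, authorship ..11...22.
After op 5 (insert('l')): buffer="xfalerdhalezl" (len 13), cursors c1@4 c2@10 c3@13, authorship ..111...222.3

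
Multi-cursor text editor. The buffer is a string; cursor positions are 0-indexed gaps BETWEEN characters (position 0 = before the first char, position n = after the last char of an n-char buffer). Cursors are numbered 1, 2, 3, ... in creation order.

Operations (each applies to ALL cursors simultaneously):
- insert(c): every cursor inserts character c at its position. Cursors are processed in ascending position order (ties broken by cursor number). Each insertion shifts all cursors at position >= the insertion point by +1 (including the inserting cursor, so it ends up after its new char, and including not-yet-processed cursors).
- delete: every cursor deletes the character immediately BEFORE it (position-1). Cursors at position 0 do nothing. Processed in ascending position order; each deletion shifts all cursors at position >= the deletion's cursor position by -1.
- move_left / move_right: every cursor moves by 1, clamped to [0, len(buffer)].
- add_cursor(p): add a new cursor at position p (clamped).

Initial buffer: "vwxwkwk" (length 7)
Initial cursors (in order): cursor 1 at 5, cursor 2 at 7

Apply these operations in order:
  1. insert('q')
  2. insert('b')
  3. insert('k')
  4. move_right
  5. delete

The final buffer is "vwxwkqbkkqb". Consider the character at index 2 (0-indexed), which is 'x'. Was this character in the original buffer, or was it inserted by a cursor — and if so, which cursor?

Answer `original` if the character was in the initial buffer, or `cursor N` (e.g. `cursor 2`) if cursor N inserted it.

Answer: original

Derivation:
After op 1 (insert('q')): buffer="vwxwkqwkq" (len 9), cursors c1@6 c2@9, authorship .....1..2
After op 2 (insert('b')): buffer="vwxwkqbwkqb" (len 11), cursors c1@7 c2@11, authorship .....11..22
After op 3 (insert('k')): buffer="vwxwkqbkwkqbk" (len 13), cursors c1@8 c2@13, authorship .....111..222
After op 4 (move_right): buffer="vwxwkqbkwkqbk" (len 13), cursors c1@9 c2@13, authorship .....111..222
After op 5 (delete): buffer="vwxwkqbkkqb" (len 11), cursors c1@8 c2@11, authorship .....111.22
Authorship (.=original, N=cursor N): . . . . . 1 1 1 . 2 2
Index 2: author = original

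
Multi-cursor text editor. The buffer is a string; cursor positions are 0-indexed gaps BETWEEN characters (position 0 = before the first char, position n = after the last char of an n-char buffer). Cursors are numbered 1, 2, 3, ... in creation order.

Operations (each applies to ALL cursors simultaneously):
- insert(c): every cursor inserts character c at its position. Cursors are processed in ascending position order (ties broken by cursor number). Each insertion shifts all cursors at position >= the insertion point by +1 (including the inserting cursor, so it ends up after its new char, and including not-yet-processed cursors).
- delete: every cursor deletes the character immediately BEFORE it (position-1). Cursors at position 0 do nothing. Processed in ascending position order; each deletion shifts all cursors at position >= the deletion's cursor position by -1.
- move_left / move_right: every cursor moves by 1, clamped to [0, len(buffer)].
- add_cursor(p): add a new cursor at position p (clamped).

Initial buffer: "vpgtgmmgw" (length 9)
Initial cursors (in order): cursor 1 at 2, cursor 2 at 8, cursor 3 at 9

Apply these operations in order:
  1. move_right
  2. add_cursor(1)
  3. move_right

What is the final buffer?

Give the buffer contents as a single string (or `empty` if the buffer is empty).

Answer: vpgtgmmgw

Derivation:
After op 1 (move_right): buffer="vpgtgmmgw" (len 9), cursors c1@3 c2@9 c3@9, authorship .........
After op 2 (add_cursor(1)): buffer="vpgtgmmgw" (len 9), cursors c4@1 c1@3 c2@9 c3@9, authorship .........
After op 3 (move_right): buffer="vpgtgmmgw" (len 9), cursors c4@2 c1@4 c2@9 c3@9, authorship .........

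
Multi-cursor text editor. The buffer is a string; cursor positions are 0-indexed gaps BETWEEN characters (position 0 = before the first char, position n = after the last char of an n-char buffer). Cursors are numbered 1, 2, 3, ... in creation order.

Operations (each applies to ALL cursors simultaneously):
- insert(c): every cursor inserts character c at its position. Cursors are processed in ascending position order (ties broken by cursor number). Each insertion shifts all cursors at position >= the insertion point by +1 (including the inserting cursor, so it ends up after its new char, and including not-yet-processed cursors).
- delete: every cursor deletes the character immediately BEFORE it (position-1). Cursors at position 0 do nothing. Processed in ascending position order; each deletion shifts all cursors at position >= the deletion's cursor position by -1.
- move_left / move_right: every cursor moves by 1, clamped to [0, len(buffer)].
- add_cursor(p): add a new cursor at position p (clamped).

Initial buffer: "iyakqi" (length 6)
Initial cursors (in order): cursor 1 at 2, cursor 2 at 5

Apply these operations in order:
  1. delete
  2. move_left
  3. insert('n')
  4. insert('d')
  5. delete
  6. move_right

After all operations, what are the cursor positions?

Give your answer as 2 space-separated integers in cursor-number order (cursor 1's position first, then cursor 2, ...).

After op 1 (delete): buffer="iaki" (len 4), cursors c1@1 c2@3, authorship ....
After op 2 (move_left): buffer="iaki" (len 4), cursors c1@0 c2@2, authorship ....
After op 3 (insert('n')): buffer="nianki" (len 6), cursors c1@1 c2@4, authorship 1..2..
After op 4 (insert('d')): buffer="ndiandki" (len 8), cursors c1@2 c2@6, authorship 11..22..
After op 5 (delete): buffer="nianki" (len 6), cursors c1@1 c2@4, authorship 1..2..
After op 6 (move_right): buffer="nianki" (len 6), cursors c1@2 c2@5, authorship 1..2..

Answer: 2 5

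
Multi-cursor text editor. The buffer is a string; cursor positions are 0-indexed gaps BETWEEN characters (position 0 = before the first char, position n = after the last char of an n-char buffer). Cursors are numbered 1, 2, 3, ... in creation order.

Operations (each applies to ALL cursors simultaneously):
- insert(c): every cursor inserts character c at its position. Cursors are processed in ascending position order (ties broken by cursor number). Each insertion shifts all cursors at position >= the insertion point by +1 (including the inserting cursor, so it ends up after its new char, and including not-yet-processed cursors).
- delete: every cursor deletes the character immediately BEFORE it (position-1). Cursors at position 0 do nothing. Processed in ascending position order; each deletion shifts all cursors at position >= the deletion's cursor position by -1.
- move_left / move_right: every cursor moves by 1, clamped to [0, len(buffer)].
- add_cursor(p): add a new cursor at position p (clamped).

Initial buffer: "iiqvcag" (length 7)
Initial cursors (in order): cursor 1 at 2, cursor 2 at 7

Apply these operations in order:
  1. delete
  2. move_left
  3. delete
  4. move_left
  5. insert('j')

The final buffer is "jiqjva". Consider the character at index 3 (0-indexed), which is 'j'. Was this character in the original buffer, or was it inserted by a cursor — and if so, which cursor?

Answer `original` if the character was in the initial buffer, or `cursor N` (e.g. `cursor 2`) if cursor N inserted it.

After op 1 (delete): buffer="iqvca" (len 5), cursors c1@1 c2@5, authorship .....
After op 2 (move_left): buffer="iqvca" (len 5), cursors c1@0 c2@4, authorship .....
After op 3 (delete): buffer="iqva" (len 4), cursors c1@0 c2@3, authorship ....
After op 4 (move_left): buffer="iqva" (len 4), cursors c1@0 c2@2, authorship ....
After op 5 (insert('j')): buffer="jiqjva" (len 6), cursors c1@1 c2@4, authorship 1..2..
Authorship (.=original, N=cursor N): 1 . . 2 . .
Index 3: author = 2

Answer: cursor 2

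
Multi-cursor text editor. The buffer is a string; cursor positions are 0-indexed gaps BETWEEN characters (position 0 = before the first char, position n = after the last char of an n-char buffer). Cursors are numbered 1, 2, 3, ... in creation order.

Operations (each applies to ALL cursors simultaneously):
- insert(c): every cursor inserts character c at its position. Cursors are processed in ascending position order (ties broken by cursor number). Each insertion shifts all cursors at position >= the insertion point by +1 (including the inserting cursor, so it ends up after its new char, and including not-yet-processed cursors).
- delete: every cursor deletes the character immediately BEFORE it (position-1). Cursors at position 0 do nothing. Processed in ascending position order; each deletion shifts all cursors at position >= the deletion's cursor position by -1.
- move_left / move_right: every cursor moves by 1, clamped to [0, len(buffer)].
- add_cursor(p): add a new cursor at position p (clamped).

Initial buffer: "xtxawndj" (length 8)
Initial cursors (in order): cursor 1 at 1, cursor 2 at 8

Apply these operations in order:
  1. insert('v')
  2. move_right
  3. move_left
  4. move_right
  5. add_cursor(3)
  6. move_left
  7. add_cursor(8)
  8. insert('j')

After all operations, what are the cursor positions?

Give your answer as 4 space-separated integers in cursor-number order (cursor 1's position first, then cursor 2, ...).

After op 1 (insert('v')): buffer="xvtxawndjv" (len 10), cursors c1@2 c2@10, authorship .1.......2
After op 2 (move_right): buffer="xvtxawndjv" (len 10), cursors c1@3 c2@10, authorship .1.......2
After op 3 (move_left): buffer="xvtxawndjv" (len 10), cursors c1@2 c2@9, authorship .1.......2
After op 4 (move_right): buffer="xvtxawndjv" (len 10), cursors c1@3 c2@10, authorship .1.......2
After op 5 (add_cursor(3)): buffer="xvtxawndjv" (len 10), cursors c1@3 c3@3 c2@10, authorship .1.......2
After op 6 (move_left): buffer="xvtxawndjv" (len 10), cursors c1@2 c3@2 c2@9, authorship .1.......2
After op 7 (add_cursor(8)): buffer="xvtxawndjv" (len 10), cursors c1@2 c3@2 c4@8 c2@9, authorship .1.......2
After op 8 (insert('j')): buffer="xvjjtxawndjjjv" (len 14), cursors c1@4 c3@4 c4@11 c2@13, authorship .113......4.22

Answer: 4 13 4 11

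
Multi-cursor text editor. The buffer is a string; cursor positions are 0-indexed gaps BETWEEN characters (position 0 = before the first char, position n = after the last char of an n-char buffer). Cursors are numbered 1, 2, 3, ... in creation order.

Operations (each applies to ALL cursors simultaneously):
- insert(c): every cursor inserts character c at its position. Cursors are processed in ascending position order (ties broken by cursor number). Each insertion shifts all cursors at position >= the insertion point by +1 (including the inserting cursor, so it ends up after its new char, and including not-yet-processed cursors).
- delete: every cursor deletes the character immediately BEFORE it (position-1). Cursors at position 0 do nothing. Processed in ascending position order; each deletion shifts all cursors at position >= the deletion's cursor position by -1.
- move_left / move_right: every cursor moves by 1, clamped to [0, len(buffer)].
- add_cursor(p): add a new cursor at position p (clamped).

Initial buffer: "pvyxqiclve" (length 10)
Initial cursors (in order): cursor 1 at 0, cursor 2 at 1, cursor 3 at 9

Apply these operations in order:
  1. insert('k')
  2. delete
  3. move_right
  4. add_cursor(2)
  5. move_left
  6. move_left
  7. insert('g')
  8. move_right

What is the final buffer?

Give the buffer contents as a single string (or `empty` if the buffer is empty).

Answer: gggpvyxqiclgve

Derivation:
After op 1 (insert('k')): buffer="kpkvyxqiclvke" (len 13), cursors c1@1 c2@3 c3@12, authorship 1.2........3.
After op 2 (delete): buffer="pvyxqiclve" (len 10), cursors c1@0 c2@1 c3@9, authorship ..........
After op 3 (move_right): buffer="pvyxqiclve" (len 10), cursors c1@1 c2@2 c3@10, authorship ..........
After op 4 (add_cursor(2)): buffer="pvyxqiclve" (len 10), cursors c1@1 c2@2 c4@2 c3@10, authorship ..........
After op 5 (move_left): buffer="pvyxqiclve" (len 10), cursors c1@0 c2@1 c4@1 c3@9, authorship ..........
After op 6 (move_left): buffer="pvyxqiclve" (len 10), cursors c1@0 c2@0 c4@0 c3@8, authorship ..........
After op 7 (insert('g')): buffer="gggpvyxqiclgve" (len 14), cursors c1@3 c2@3 c4@3 c3@12, authorship 124........3..
After op 8 (move_right): buffer="gggpvyxqiclgve" (len 14), cursors c1@4 c2@4 c4@4 c3@13, authorship 124........3..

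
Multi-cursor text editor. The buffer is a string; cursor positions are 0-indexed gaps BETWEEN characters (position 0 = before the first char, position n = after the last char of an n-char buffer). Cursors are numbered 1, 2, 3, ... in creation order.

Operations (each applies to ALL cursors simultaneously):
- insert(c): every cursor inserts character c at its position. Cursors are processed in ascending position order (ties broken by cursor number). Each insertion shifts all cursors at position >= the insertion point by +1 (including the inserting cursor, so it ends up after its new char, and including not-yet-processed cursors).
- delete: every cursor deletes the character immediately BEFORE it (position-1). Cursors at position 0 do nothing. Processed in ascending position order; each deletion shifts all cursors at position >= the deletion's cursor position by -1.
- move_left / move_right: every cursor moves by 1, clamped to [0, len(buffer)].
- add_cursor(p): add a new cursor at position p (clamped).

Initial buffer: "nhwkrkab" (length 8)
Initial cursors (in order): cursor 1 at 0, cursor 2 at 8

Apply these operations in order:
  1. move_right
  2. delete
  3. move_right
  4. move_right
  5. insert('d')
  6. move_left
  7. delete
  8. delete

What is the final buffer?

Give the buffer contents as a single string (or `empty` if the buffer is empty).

Answer: dkrd

Derivation:
After op 1 (move_right): buffer="nhwkrkab" (len 8), cursors c1@1 c2@8, authorship ........
After op 2 (delete): buffer="hwkrka" (len 6), cursors c1@0 c2@6, authorship ......
After op 3 (move_right): buffer="hwkrka" (len 6), cursors c1@1 c2@6, authorship ......
After op 4 (move_right): buffer="hwkrka" (len 6), cursors c1@2 c2@6, authorship ......
After op 5 (insert('d')): buffer="hwdkrkad" (len 8), cursors c1@3 c2@8, authorship ..1....2
After op 6 (move_left): buffer="hwdkrkad" (len 8), cursors c1@2 c2@7, authorship ..1....2
After op 7 (delete): buffer="hdkrkd" (len 6), cursors c1@1 c2@5, authorship .1...2
After op 8 (delete): buffer="dkrd" (len 4), cursors c1@0 c2@3, authorship 1..2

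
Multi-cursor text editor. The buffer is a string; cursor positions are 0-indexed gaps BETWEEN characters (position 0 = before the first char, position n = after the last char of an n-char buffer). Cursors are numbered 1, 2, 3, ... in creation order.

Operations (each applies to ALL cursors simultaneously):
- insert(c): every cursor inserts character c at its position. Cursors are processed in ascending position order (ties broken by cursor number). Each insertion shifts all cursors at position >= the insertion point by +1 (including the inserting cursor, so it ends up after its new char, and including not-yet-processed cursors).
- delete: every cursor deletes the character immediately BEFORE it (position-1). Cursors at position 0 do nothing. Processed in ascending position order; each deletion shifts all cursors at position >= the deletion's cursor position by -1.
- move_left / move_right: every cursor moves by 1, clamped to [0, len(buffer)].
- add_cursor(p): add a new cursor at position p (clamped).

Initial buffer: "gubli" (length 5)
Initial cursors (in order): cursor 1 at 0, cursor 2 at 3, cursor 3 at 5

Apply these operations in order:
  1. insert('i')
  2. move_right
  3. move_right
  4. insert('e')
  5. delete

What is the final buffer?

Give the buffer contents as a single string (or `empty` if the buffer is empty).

After op 1 (insert('i')): buffer="igubilii" (len 8), cursors c1@1 c2@5 c3@8, authorship 1...2..3
After op 2 (move_right): buffer="igubilii" (len 8), cursors c1@2 c2@6 c3@8, authorship 1...2..3
After op 3 (move_right): buffer="igubilii" (len 8), cursors c1@3 c2@7 c3@8, authorship 1...2..3
After op 4 (insert('e')): buffer="iguebilieie" (len 11), cursors c1@4 c2@9 c3@11, authorship 1..1.2..233
After op 5 (delete): buffer="igubilii" (len 8), cursors c1@3 c2@7 c3@8, authorship 1...2..3

Answer: igubilii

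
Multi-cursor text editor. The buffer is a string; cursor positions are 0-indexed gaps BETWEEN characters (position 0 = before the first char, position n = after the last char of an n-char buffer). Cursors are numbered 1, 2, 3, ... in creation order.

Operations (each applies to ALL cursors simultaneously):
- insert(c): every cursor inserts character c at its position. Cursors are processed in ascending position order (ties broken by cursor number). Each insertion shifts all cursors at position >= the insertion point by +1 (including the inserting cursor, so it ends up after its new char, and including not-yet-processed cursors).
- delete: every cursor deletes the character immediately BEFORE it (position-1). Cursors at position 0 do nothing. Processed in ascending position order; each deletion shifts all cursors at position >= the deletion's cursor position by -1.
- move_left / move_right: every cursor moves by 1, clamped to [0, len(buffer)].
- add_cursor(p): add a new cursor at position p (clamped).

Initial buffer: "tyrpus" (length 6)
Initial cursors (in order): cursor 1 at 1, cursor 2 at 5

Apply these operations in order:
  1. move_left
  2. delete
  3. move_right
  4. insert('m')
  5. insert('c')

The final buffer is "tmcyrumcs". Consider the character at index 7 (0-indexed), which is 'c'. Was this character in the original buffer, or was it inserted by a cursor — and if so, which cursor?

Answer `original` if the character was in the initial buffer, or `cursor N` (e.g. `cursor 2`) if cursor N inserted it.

After op 1 (move_left): buffer="tyrpus" (len 6), cursors c1@0 c2@4, authorship ......
After op 2 (delete): buffer="tyrus" (len 5), cursors c1@0 c2@3, authorship .....
After op 3 (move_right): buffer="tyrus" (len 5), cursors c1@1 c2@4, authorship .....
After op 4 (insert('m')): buffer="tmyrums" (len 7), cursors c1@2 c2@6, authorship .1...2.
After op 5 (insert('c')): buffer="tmcyrumcs" (len 9), cursors c1@3 c2@8, authorship .11...22.
Authorship (.=original, N=cursor N): . 1 1 . . . 2 2 .
Index 7: author = 2

Answer: cursor 2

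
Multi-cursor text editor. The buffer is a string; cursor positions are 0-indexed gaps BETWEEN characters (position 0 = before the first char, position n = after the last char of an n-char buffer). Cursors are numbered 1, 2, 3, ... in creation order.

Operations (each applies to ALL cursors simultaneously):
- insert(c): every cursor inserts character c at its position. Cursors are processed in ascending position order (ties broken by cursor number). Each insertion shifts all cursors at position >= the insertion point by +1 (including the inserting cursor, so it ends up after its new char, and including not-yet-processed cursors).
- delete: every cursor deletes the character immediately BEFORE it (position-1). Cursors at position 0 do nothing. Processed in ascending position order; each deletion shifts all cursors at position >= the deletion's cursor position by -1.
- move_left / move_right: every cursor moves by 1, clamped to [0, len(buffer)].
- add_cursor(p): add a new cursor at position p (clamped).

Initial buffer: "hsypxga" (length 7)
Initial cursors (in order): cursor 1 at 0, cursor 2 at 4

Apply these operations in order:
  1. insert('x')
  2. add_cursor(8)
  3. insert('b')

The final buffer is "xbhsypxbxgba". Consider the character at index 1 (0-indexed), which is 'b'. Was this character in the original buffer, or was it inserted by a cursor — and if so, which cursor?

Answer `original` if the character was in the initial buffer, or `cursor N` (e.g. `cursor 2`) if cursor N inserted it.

Answer: cursor 1

Derivation:
After op 1 (insert('x')): buffer="xhsypxxga" (len 9), cursors c1@1 c2@6, authorship 1....2...
After op 2 (add_cursor(8)): buffer="xhsypxxga" (len 9), cursors c1@1 c2@6 c3@8, authorship 1....2...
After op 3 (insert('b')): buffer="xbhsypxbxgba" (len 12), cursors c1@2 c2@8 c3@11, authorship 11....22..3.
Authorship (.=original, N=cursor N): 1 1 . . . . 2 2 . . 3 .
Index 1: author = 1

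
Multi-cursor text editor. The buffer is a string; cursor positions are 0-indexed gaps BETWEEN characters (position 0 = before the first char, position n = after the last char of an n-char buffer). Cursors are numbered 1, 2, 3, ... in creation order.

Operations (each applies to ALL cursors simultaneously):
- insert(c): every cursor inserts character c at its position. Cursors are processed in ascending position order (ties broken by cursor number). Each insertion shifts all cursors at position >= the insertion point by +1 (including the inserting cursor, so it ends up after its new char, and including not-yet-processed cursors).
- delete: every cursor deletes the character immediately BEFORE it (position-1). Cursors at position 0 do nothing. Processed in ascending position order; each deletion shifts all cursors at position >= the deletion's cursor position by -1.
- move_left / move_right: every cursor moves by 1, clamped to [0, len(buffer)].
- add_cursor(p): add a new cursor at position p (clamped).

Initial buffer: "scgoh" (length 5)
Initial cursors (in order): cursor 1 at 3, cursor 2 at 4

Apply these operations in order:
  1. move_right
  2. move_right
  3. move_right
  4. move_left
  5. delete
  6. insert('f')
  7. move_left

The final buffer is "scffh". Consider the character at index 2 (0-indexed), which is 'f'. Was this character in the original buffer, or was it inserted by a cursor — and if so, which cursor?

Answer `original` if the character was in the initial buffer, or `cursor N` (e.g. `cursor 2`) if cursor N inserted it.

After op 1 (move_right): buffer="scgoh" (len 5), cursors c1@4 c2@5, authorship .....
After op 2 (move_right): buffer="scgoh" (len 5), cursors c1@5 c2@5, authorship .....
After op 3 (move_right): buffer="scgoh" (len 5), cursors c1@5 c2@5, authorship .....
After op 4 (move_left): buffer="scgoh" (len 5), cursors c1@4 c2@4, authorship .....
After op 5 (delete): buffer="sch" (len 3), cursors c1@2 c2@2, authorship ...
After op 6 (insert('f')): buffer="scffh" (len 5), cursors c1@4 c2@4, authorship ..12.
After op 7 (move_left): buffer="scffh" (len 5), cursors c1@3 c2@3, authorship ..12.
Authorship (.=original, N=cursor N): . . 1 2 .
Index 2: author = 1

Answer: cursor 1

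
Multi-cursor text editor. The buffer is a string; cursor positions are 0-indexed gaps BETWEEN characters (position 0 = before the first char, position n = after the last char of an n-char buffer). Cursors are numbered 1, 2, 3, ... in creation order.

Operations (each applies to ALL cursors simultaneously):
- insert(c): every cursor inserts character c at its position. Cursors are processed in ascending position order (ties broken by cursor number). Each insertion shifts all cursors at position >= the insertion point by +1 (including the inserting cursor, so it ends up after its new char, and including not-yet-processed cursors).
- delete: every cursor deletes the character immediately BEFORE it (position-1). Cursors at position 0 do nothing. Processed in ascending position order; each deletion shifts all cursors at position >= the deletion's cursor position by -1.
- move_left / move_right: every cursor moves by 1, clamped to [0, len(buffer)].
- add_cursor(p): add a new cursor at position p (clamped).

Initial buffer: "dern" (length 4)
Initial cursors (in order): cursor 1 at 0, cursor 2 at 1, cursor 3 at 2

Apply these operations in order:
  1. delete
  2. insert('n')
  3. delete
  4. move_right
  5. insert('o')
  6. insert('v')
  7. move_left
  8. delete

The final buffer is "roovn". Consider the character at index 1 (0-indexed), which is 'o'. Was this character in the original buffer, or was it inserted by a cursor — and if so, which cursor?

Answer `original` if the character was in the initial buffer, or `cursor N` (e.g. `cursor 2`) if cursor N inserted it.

After op 1 (delete): buffer="rn" (len 2), cursors c1@0 c2@0 c3@0, authorship ..
After op 2 (insert('n')): buffer="nnnrn" (len 5), cursors c1@3 c2@3 c3@3, authorship 123..
After op 3 (delete): buffer="rn" (len 2), cursors c1@0 c2@0 c3@0, authorship ..
After op 4 (move_right): buffer="rn" (len 2), cursors c1@1 c2@1 c3@1, authorship ..
After op 5 (insert('o')): buffer="rooon" (len 5), cursors c1@4 c2@4 c3@4, authorship .123.
After op 6 (insert('v')): buffer="rooovvvn" (len 8), cursors c1@7 c2@7 c3@7, authorship .123123.
After op 7 (move_left): buffer="rooovvvn" (len 8), cursors c1@6 c2@6 c3@6, authorship .123123.
After op 8 (delete): buffer="roovn" (len 5), cursors c1@3 c2@3 c3@3, authorship .123.
Authorship (.=original, N=cursor N): . 1 2 3 .
Index 1: author = 1

Answer: cursor 1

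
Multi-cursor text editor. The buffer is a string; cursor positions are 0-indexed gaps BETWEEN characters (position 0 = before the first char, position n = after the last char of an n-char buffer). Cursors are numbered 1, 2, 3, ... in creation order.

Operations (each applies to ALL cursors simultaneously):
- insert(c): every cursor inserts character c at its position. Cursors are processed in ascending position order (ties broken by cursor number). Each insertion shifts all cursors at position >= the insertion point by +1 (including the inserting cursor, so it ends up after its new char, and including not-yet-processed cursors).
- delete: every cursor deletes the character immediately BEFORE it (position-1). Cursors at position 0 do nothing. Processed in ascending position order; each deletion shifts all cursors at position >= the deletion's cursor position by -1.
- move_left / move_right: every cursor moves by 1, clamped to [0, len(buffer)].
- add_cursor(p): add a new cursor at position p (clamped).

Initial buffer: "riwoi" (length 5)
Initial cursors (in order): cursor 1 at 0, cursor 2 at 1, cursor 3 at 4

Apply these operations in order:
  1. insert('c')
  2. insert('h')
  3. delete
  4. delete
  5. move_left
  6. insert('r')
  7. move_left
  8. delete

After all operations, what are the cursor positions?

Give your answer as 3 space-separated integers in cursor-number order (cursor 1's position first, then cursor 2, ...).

Answer: 0 0 3

Derivation:
After op 1 (insert('c')): buffer="crciwoci" (len 8), cursors c1@1 c2@3 c3@7, authorship 1.2...3.
After op 2 (insert('h')): buffer="chrchiwochi" (len 11), cursors c1@2 c2@5 c3@10, authorship 11.22...33.
After op 3 (delete): buffer="crciwoci" (len 8), cursors c1@1 c2@3 c3@7, authorship 1.2...3.
After op 4 (delete): buffer="riwoi" (len 5), cursors c1@0 c2@1 c3@4, authorship .....
After op 5 (move_left): buffer="riwoi" (len 5), cursors c1@0 c2@0 c3@3, authorship .....
After op 6 (insert('r')): buffer="rrriwroi" (len 8), cursors c1@2 c2@2 c3@6, authorship 12...3..
After op 7 (move_left): buffer="rrriwroi" (len 8), cursors c1@1 c2@1 c3@5, authorship 12...3..
After op 8 (delete): buffer="rriroi" (len 6), cursors c1@0 c2@0 c3@3, authorship 2..3..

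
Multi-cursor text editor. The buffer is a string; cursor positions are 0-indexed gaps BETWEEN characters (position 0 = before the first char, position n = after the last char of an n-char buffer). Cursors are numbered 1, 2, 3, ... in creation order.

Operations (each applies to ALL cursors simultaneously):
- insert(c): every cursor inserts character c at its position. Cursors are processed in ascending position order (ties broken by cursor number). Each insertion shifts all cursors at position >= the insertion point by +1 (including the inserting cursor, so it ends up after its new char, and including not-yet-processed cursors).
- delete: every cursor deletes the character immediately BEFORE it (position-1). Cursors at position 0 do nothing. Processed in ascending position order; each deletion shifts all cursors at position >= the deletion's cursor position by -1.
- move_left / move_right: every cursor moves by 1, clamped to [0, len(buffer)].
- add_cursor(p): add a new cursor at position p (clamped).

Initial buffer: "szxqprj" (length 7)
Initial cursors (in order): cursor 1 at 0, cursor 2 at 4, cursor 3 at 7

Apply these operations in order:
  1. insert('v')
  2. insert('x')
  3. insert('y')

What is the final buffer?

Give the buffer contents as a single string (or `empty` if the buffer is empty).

Answer: vxyszxqvxyprjvxy

Derivation:
After op 1 (insert('v')): buffer="vszxqvprjv" (len 10), cursors c1@1 c2@6 c3@10, authorship 1....2...3
After op 2 (insert('x')): buffer="vxszxqvxprjvx" (len 13), cursors c1@2 c2@8 c3@13, authorship 11....22...33
After op 3 (insert('y')): buffer="vxyszxqvxyprjvxy" (len 16), cursors c1@3 c2@10 c3@16, authorship 111....222...333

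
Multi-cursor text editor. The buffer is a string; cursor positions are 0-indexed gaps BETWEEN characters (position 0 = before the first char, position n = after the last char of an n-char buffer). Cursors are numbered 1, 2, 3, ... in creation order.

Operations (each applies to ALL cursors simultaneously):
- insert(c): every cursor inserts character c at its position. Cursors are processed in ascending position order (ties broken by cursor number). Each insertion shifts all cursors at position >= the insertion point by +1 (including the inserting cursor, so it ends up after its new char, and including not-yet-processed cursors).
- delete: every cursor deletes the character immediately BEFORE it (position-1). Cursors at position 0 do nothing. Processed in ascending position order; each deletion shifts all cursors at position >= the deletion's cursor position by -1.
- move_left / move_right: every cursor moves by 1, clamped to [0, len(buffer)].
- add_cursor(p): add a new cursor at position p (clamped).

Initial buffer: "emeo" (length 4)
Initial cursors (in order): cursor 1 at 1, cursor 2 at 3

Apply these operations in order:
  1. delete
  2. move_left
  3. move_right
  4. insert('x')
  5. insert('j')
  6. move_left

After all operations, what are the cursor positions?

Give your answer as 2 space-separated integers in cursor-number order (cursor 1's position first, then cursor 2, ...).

Answer: 4 4

Derivation:
After op 1 (delete): buffer="mo" (len 2), cursors c1@0 c2@1, authorship ..
After op 2 (move_left): buffer="mo" (len 2), cursors c1@0 c2@0, authorship ..
After op 3 (move_right): buffer="mo" (len 2), cursors c1@1 c2@1, authorship ..
After op 4 (insert('x')): buffer="mxxo" (len 4), cursors c1@3 c2@3, authorship .12.
After op 5 (insert('j')): buffer="mxxjjo" (len 6), cursors c1@5 c2@5, authorship .1212.
After op 6 (move_left): buffer="mxxjjo" (len 6), cursors c1@4 c2@4, authorship .1212.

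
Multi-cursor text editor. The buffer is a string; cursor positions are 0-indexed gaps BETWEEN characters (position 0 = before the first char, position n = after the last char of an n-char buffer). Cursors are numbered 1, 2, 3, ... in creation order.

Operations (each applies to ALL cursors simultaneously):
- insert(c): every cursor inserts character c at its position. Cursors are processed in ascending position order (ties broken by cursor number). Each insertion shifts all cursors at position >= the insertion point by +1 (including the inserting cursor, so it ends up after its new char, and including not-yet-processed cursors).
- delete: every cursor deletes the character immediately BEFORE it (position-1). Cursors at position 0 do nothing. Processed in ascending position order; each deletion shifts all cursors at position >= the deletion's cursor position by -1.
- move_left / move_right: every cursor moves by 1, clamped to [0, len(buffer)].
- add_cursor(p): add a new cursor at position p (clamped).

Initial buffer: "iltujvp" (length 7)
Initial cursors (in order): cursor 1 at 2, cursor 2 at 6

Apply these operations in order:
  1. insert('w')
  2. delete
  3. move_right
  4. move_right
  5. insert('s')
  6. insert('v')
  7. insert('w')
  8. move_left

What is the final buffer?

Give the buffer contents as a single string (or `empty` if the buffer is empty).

After op 1 (insert('w')): buffer="ilwtujvwp" (len 9), cursors c1@3 c2@8, authorship ..1....2.
After op 2 (delete): buffer="iltujvp" (len 7), cursors c1@2 c2@6, authorship .......
After op 3 (move_right): buffer="iltujvp" (len 7), cursors c1@3 c2@7, authorship .......
After op 4 (move_right): buffer="iltujvp" (len 7), cursors c1@4 c2@7, authorship .......
After op 5 (insert('s')): buffer="iltusjvps" (len 9), cursors c1@5 c2@9, authorship ....1...2
After op 6 (insert('v')): buffer="iltusvjvpsv" (len 11), cursors c1@6 c2@11, authorship ....11...22
After op 7 (insert('w')): buffer="iltusvwjvpsvw" (len 13), cursors c1@7 c2@13, authorship ....111...222
After op 8 (move_left): buffer="iltusvwjvpsvw" (len 13), cursors c1@6 c2@12, authorship ....111...222

Answer: iltusvwjvpsvw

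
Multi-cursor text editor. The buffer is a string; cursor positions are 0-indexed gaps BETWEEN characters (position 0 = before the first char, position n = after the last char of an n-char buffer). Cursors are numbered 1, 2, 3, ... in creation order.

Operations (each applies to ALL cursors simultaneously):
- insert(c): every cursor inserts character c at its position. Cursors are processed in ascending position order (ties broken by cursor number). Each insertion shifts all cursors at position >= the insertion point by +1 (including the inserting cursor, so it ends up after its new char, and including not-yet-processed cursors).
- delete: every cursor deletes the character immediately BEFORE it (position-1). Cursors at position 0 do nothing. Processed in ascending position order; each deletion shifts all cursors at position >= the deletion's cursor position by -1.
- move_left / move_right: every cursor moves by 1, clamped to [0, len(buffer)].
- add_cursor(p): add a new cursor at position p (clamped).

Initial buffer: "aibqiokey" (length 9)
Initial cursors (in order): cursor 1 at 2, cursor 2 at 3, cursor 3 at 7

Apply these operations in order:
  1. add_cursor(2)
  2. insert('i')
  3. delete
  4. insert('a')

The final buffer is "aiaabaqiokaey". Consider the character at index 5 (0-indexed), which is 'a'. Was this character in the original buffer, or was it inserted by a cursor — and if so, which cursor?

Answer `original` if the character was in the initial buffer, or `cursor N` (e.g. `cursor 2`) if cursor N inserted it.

After op 1 (add_cursor(2)): buffer="aibqiokey" (len 9), cursors c1@2 c4@2 c2@3 c3@7, authorship .........
After op 2 (insert('i')): buffer="aiiibiqiokiey" (len 13), cursors c1@4 c4@4 c2@6 c3@11, authorship ..14.2....3..
After op 3 (delete): buffer="aibqiokey" (len 9), cursors c1@2 c4@2 c2@3 c3@7, authorship .........
After op 4 (insert('a')): buffer="aiaabaqiokaey" (len 13), cursors c1@4 c4@4 c2@6 c3@11, authorship ..14.2....3..
Authorship (.=original, N=cursor N): . . 1 4 . 2 . . . . 3 . .
Index 5: author = 2

Answer: cursor 2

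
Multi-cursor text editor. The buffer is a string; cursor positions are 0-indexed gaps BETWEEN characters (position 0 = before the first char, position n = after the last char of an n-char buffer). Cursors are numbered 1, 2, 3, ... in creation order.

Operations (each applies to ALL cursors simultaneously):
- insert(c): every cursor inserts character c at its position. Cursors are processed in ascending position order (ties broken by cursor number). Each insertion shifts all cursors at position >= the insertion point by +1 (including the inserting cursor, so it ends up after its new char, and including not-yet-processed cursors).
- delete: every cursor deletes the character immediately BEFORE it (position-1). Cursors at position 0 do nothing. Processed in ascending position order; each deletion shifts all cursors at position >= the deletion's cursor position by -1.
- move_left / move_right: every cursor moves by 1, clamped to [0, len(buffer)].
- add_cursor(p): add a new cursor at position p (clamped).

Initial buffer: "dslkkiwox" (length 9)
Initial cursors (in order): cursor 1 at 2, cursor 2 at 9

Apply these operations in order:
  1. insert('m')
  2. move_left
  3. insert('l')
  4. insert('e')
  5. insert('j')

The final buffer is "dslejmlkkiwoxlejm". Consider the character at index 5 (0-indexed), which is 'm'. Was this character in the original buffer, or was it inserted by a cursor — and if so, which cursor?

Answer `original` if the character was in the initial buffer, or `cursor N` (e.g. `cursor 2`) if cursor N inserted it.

Answer: cursor 1

Derivation:
After op 1 (insert('m')): buffer="dsmlkkiwoxm" (len 11), cursors c1@3 c2@11, authorship ..1.......2
After op 2 (move_left): buffer="dsmlkkiwoxm" (len 11), cursors c1@2 c2@10, authorship ..1.......2
After op 3 (insert('l')): buffer="dslmlkkiwoxlm" (len 13), cursors c1@3 c2@12, authorship ..11.......22
After op 4 (insert('e')): buffer="dslemlkkiwoxlem" (len 15), cursors c1@4 c2@14, authorship ..111.......222
After op 5 (insert('j')): buffer="dslejmlkkiwoxlejm" (len 17), cursors c1@5 c2@16, authorship ..1111.......2222
Authorship (.=original, N=cursor N): . . 1 1 1 1 . . . . . . . 2 2 2 2
Index 5: author = 1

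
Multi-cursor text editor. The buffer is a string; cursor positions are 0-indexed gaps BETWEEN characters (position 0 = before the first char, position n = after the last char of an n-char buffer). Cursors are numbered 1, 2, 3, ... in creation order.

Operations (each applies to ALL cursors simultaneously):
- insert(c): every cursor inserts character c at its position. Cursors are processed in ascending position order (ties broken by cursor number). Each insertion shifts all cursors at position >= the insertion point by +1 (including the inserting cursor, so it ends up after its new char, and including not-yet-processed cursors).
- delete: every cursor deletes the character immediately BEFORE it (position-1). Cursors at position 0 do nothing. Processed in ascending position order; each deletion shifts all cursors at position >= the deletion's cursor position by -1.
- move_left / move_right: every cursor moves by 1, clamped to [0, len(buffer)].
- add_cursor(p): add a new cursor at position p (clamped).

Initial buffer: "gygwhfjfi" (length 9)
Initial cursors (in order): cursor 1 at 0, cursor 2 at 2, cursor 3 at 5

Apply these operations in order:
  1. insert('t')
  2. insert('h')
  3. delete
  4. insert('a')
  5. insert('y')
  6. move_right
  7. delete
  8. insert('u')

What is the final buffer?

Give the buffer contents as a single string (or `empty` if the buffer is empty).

Answer: tayuytayuwhtayujfi

Derivation:
After op 1 (insert('t')): buffer="tgytgwhtfjfi" (len 12), cursors c1@1 c2@4 c3@8, authorship 1..2...3....
After op 2 (insert('h')): buffer="thgythgwhthfjfi" (len 15), cursors c1@2 c2@6 c3@11, authorship 11..22...33....
After op 3 (delete): buffer="tgytgwhtfjfi" (len 12), cursors c1@1 c2@4 c3@8, authorship 1..2...3....
After op 4 (insert('a')): buffer="tagytagwhtafjfi" (len 15), cursors c1@2 c2@6 c3@11, authorship 11..22...33....
After op 5 (insert('y')): buffer="taygytaygwhtayfjfi" (len 18), cursors c1@3 c2@8 c3@14, authorship 111..222...333....
After op 6 (move_right): buffer="taygytaygwhtayfjfi" (len 18), cursors c1@4 c2@9 c3@15, authorship 111..222...333....
After op 7 (delete): buffer="tayytaywhtayjfi" (len 15), cursors c1@3 c2@7 c3@12, authorship 111.222..333...
After op 8 (insert('u')): buffer="tayuytayuwhtayujfi" (len 18), cursors c1@4 c2@9 c3@15, authorship 1111.2222..3333...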